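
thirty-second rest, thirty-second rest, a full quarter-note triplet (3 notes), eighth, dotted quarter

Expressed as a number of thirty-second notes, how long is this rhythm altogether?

Each duration in thirty-second notes: thirty-second rest = 1; thirty-second rest = 1; a full quarter-note triplet (3 notes) (three triplet quarters span one half) = 16; eighth = 4; dotted quarter = 12.
Total: 1 + 1 + 16 + 4 + 12 = 34 thirty-second notes.

34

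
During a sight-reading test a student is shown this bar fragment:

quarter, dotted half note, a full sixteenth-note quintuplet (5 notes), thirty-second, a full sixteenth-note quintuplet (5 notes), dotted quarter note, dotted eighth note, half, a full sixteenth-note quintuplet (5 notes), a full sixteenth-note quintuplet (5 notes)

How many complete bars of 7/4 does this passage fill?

1

One bar of 7/4 = 56 thirty-second notes.
Each duration in thirty-second notes: quarter = 8; dotted half note = 24; a full sixteenth-note quintuplet (5 notes) (five quintuplet sixteenths span one quarter) = 8; thirty-second = 1; a full sixteenth-note quintuplet (5 notes) (five quintuplet sixteenths span one quarter) = 8; dotted quarter note = 12; dotted eighth note = 6; half = 16; a full sixteenth-note quintuplet (5 notes) (five quintuplet sixteenths span one quarter) = 8; a full sixteenth-note quintuplet (5 notes) (five quintuplet sixteenths span one quarter) = 8.
Total: 8 + 24 + 8 + 1 + 8 + 12 + 6 + 16 + 8 + 8 = 99.
99 ÷ 56 = 1 complete bar with 43 left over.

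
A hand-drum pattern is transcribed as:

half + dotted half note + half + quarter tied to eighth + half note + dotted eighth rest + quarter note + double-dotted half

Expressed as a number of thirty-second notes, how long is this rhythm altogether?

In thirty-second notes: half = 16; dotted half note = 24; half = 16; quarter tied to eighth (quarter + eighth) = 12; half note = 16; dotted eighth rest = 6; quarter note = 8; double-dotted half = 28.
Total: 16 + 24 + 16 + 12 + 16 + 6 + 8 + 28 = 126 thirty-second notes.

126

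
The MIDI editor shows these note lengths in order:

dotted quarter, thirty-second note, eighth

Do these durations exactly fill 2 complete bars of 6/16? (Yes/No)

No

One bar of 6/16 = 12 thirty-second notes, so 2 bars = 24.
Express everything in thirty-second notes: dotted quarter = 12; thirty-second note = 1; eighth = 4.
Sum: 12 + 1 + 4 = 17.
17 falls short of 24, so the answer is No.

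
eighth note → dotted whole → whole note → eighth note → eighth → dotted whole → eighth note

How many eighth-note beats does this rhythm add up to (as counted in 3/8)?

36

One eighth-note beat = 2 sixteenth notes.
Working in sixteenth notes: eighth note = 2; dotted whole = 24; whole note = 16; eighth note = 2; eighth = 2; dotted whole = 24; eighth note = 2.
Total: 2 + 24 + 16 + 2 + 2 + 24 + 2 = 72.
72 ÷ 2 = 36 beats.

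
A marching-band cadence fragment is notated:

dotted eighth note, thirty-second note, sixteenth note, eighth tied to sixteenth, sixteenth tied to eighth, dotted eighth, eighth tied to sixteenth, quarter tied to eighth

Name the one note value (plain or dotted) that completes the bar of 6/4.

The bar of 6/4 = 48 thirty-second notes.
Express everything in thirty-second notes: dotted eighth note = 6; thirty-second note = 1; sixteenth note = 2; eighth tied to sixteenth (eighth + sixteenth) = 6; sixteenth tied to eighth (sixteenth + eighth) = 6; dotted eighth = 6; eighth tied to sixteenth (eighth + sixteenth) = 6; quarter tied to eighth (quarter + eighth) = 12.
Altogether 6 + 1 + 2 + 6 + 6 + 6 + 6 + 12 = 45.
Remaining: 48 − 45 = 3 thirty-second notes, which is a dotted sixteenth note.

dotted sixteenth note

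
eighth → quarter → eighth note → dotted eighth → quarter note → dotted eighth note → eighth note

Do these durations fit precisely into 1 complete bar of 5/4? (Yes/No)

Yes

One bar of 5/4 = 20 sixteenth notes.
Each duration in sixteenth notes: eighth = 2; quarter = 4; eighth note = 2; dotted eighth = 3; quarter note = 4; dotted eighth note = 3; eighth note = 2.
Total: 2 + 4 + 2 + 3 + 4 + 3 + 2 = 20.
20 equals 20, so the answer is Yes.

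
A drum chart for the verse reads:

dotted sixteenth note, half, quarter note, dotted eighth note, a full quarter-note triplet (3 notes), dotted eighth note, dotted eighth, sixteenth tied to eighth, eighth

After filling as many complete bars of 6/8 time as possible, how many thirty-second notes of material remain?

23

One bar of 6/8 = 24 thirty-second notes.
Each duration in thirty-second notes: dotted sixteenth note = 3; half = 16; quarter note = 8; dotted eighth note = 6; a full quarter-note triplet (3 notes) (three triplet quarters span one half) = 16; dotted eighth note = 6; dotted eighth = 6; sixteenth tied to eighth (sixteenth + eighth) = 6; eighth = 4.
Total: 3 + 16 + 8 + 6 + 16 + 6 + 6 + 6 + 4 = 71.
71 ÷ 24 = 2 complete bars with 23 thirty-second notes remaining.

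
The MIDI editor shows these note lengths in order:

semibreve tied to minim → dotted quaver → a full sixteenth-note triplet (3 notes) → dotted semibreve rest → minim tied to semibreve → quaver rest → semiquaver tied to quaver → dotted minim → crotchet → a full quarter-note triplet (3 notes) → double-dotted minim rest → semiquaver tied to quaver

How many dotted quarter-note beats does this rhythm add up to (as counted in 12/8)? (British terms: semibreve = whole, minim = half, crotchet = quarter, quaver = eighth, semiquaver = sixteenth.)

20.5

One dotted quarter-note beat = 6 sixteenth notes.
Convert each value to sixteenth notes: semibreve tied to minim (semibreve + minim) = 24; dotted quaver = 3; a full sixteenth-note triplet (3 notes) (three triplet sixteenths span one eighth) = 2; dotted semibreve rest = 24; minim tied to semibreve (minim + semibreve) = 24; quaver rest = 2; semiquaver tied to quaver (semiquaver + quaver) = 3; dotted minim = 12; crotchet = 4; a full quarter-note triplet (3 notes) (three triplet quarters span one half) = 8; double-dotted minim rest = 14; semiquaver tied to quaver (semiquaver + quaver) = 3.
Total: 24 + 3 + 2 + 24 + 24 + 2 + 3 + 12 + 4 + 8 + 14 + 3 = 123.
123 ÷ 6 = 20.5 beats.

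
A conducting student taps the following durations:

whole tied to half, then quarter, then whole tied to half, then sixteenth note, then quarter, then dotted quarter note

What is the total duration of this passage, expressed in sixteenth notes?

Express everything in sixteenth notes: whole tied to half (whole + half) = 24; quarter = 4; whole tied to half (whole + half) = 24; sixteenth note = 1; quarter = 4; dotted quarter note = 6.
Adding: 24 + 4 + 24 + 1 + 4 + 6 = 63 sixteenth notes.

63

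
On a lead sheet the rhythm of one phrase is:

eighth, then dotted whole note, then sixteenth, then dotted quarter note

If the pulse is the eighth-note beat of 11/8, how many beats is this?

One eighth-note beat = 2 sixteenth notes.
Each duration in sixteenth notes: eighth = 2; dotted whole note = 24; sixteenth = 1; dotted quarter note = 6.
Adding: 2 + 24 + 1 + 6 = 33.
33 ÷ 2 = 16.5 beats.

16.5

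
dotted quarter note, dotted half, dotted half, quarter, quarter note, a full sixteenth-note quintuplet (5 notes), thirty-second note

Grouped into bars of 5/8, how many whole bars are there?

One bar of 5/8 = 20 thirty-second notes.
Express everything in thirty-second notes: dotted quarter note = 12; dotted half = 24; dotted half = 24; quarter = 8; quarter note = 8; a full sixteenth-note quintuplet (5 notes) (five quintuplet sixteenths span one quarter) = 8; thirty-second note = 1.
Adding: 12 + 24 + 24 + 8 + 8 + 8 + 1 = 85.
85 ÷ 20 = 4 complete bars with 5 left over.

4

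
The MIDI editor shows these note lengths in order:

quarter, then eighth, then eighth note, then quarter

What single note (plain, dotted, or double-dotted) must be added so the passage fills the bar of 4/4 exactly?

The bar of 4/4 = 8 eighth notes.
Convert each value to eighth notes: quarter = 2; eighth = 1; eighth note = 1; quarter = 2.
Sum: 2 + 1 + 1 + 2 = 6.
Remaining: 8 − 6 = 2 eighth notes, which is a quarter note.

quarter note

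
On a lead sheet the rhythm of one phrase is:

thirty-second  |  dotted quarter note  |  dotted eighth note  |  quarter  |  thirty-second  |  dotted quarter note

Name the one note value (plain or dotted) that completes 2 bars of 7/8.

half note

2 bars of 7/8 = 56 thirty-second notes.
Each duration in thirty-second notes: thirty-second = 1; dotted quarter note = 12; dotted eighth note = 6; quarter = 8; thirty-second = 1; dotted quarter note = 12.
Adding: 1 + 12 + 6 + 8 + 1 + 12 = 40.
Remaining: 56 − 40 = 16 thirty-second notes, which is a half note.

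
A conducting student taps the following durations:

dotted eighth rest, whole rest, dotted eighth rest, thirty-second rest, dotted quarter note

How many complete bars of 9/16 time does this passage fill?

One bar of 9/16 = 18 thirty-second notes.
Each duration in thirty-second notes: dotted eighth rest = 6; whole rest = 32; dotted eighth rest = 6; thirty-second rest = 1; dotted quarter note = 12.
Adding: 6 + 32 + 6 + 1 + 12 = 57.
57 ÷ 18 = 3 complete bars with 3 left over.

3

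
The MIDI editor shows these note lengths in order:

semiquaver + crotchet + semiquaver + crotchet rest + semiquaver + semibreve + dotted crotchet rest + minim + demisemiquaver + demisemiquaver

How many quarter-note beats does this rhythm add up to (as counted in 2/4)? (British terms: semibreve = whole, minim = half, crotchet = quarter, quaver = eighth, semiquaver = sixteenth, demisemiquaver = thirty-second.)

10.5

One quarter-note beat = 8 thirty-second notes.
In thirty-second notes: semiquaver = 2; crotchet = 8; semiquaver = 2; crotchet rest = 8; semiquaver = 2; semibreve = 32; dotted crotchet rest = 12; minim = 16; demisemiquaver = 1; demisemiquaver = 1.
Altogether 2 + 8 + 2 + 8 + 2 + 32 + 12 + 16 + 1 + 1 = 84.
84 ÷ 8 = 10.5 beats.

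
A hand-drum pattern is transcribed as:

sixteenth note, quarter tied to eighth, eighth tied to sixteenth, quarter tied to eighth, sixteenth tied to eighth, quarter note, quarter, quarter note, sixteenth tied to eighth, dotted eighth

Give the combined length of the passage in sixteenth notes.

37

Working in sixteenth notes: sixteenth note = 1; quarter tied to eighth (quarter + eighth) = 6; eighth tied to sixteenth (eighth + sixteenth) = 3; quarter tied to eighth (quarter + eighth) = 6; sixteenth tied to eighth (sixteenth + eighth) = 3; quarter note = 4; quarter = 4; quarter note = 4; sixteenth tied to eighth (sixteenth + eighth) = 3; dotted eighth = 3.
Sum: 1 + 6 + 3 + 6 + 3 + 4 + 4 + 4 + 3 + 3 = 37 sixteenth notes.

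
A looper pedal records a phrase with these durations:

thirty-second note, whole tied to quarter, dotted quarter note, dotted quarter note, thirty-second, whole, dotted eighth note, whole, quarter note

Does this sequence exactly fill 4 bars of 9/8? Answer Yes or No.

One bar of 9/8 = 36 thirty-second notes, so 4 bars = 144.
Working in thirty-second notes: thirty-second note = 1; whole tied to quarter (whole + quarter) = 40; dotted quarter note = 12; dotted quarter note = 12; thirty-second = 1; whole = 32; dotted eighth note = 6; whole = 32; quarter note = 8.
Total: 1 + 40 + 12 + 12 + 1 + 32 + 6 + 32 + 8 = 144.
144 equals 144, so the answer is Yes.

Yes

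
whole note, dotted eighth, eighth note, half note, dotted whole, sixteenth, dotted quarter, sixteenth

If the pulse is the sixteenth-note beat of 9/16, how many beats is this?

One sixteenth-note beat = 2 thirty-second notes.
Working in thirty-second notes: whole note = 32; dotted eighth = 6; eighth note = 4; half note = 16; dotted whole = 48; sixteenth = 2; dotted quarter = 12; sixteenth = 2.
Altogether 32 + 6 + 4 + 16 + 48 + 2 + 12 + 2 = 122.
122 ÷ 2 = 61 beats.

61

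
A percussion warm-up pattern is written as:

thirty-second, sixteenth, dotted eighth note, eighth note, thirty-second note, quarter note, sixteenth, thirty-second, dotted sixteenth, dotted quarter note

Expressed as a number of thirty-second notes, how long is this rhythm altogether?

40

Working in thirty-second notes: thirty-second = 1; sixteenth = 2; dotted eighth note = 6; eighth note = 4; thirty-second note = 1; quarter note = 8; sixteenth = 2; thirty-second = 1; dotted sixteenth = 3; dotted quarter note = 12.
Total: 1 + 2 + 6 + 4 + 1 + 8 + 2 + 1 + 3 + 12 = 40 thirty-second notes.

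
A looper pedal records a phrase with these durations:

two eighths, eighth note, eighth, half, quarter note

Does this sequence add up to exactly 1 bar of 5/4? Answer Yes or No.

One bar of 5/4 = 10 eighth notes.
Express everything in eighth notes: eighth = 1; eighth = 1; eighth note = 1; eighth = 1; half = 4; quarter note = 2.
Altogether 1 + 1 + 1 + 1 + 4 + 2 = 10.
10 equals 10, so the answer is Yes.

Yes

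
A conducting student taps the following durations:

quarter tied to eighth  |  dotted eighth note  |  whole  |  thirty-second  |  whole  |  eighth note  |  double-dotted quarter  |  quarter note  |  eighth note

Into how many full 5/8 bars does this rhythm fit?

One bar of 5/8 = 20 thirty-second notes.
In thirty-second notes: quarter tied to eighth (quarter + eighth) = 12; dotted eighth note = 6; whole = 32; thirty-second = 1; whole = 32; eighth note = 4; double-dotted quarter = 14; quarter note = 8; eighth note = 4.
Sum: 12 + 6 + 32 + 1 + 32 + 4 + 14 + 8 + 4 = 113.
113 ÷ 20 = 5 complete bars with 13 left over.

5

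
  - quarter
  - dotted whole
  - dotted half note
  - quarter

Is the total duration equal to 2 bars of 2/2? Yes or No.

No

One bar of 2/2 = 4 quarter notes, so 2 bars = 8.
In quarter notes: quarter = 1; dotted whole = 6; dotted half note = 3; quarter = 1.
Total: 1 + 6 + 3 + 1 = 11.
11 exceeds 8, so the answer is No.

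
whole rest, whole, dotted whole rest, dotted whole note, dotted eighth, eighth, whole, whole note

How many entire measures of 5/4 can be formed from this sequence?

5

One bar of 5/4 = 20 sixteenth notes.
Convert each value to sixteenth notes: whole rest = 16; whole = 16; dotted whole rest = 24; dotted whole note = 24; dotted eighth = 3; eighth = 2; whole = 16; whole note = 16.
Altogether 16 + 16 + 24 + 24 + 3 + 2 + 16 + 16 = 117.
117 ÷ 20 = 5 complete bars with 17 left over.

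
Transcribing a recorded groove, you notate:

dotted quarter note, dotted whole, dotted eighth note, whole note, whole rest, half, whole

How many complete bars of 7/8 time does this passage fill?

One bar of 7/8 = 14 sixteenth notes.
Express everything in sixteenth notes: dotted quarter note = 6; dotted whole = 24; dotted eighth note = 3; whole note = 16; whole rest = 16; half = 8; whole = 16.
Adding: 6 + 24 + 3 + 16 + 16 + 8 + 16 = 89.
89 ÷ 14 = 6 complete bars with 5 left over.

6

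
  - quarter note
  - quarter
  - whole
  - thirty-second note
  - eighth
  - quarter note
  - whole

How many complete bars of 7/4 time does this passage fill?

One bar of 7/4 = 56 thirty-second notes.
Each duration in thirty-second notes: quarter note = 8; quarter = 8; whole = 32; thirty-second note = 1; eighth = 4; quarter note = 8; whole = 32.
Altogether 8 + 8 + 32 + 1 + 4 + 8 + 32 = 93.
93 ÷ 56 = 1 complete bar with 37 left over.

1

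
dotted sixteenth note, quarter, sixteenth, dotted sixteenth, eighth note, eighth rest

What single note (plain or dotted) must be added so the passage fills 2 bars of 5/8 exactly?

half note

2 bars of 5/8 = 40 thirty-second notes.
Working in thirty-second notes: dotted sixteenth note = 3; quarter = 8; sixteenth = 2; dotted sixteenth = 3; eighth note = 4; eighth rest = 4.
Total: 3 + 8 + 2 + 3 + 4 + 4 = 24.
Remaining: 40 − 24 = 16 thirty-second notes, which is a half note.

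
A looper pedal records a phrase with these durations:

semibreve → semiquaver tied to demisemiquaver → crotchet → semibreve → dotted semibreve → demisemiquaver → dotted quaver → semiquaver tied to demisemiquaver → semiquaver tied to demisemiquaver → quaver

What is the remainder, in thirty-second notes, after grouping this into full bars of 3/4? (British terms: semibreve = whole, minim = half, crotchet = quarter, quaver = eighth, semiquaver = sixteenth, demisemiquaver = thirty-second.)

20

One bar of 3/4 = 24 thirty-second notes.
Each duration in thirty-second notes: semibreve = 32; semiquaver tied to demisemiquaver (semiquaver + demisemiquaver) = 3; crotchet = 8; semibreve = 32; dotted semibreve = 48; demisemiquaver = 1; dotted quaver = 6; semiquaver tied to demisemiquaver (semiquaver + demisemiquaver) = 3; semiquaver tied to demisemiquaver (semiquaver + demisemiquaver) = 3; quaver = 4.
Sum: 32 + 3 + 8 + 32 + 48 + 1 + 6 + 3 + 3 + 4 = 140.
140 ÷ 24 = 5 complete bars with 20 thirty-second notes remaining.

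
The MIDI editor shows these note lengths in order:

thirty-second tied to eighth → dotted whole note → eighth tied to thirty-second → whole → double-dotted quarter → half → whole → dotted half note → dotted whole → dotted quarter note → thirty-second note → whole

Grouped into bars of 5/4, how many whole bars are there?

6

One bar of 5/4 = 40 thirty-second notes.
Working in thirty-second notes: thirty-second tied to eighth (thirty-second + eighth) = 5; dotted whole note = 48; eighth tied to thirty-second (eighth + thirty-second) = 5; whole = 32; double-dotted quarter = 14; half = 16; whole = 32; dotted half note = 24; dotted whole = 48; dotted quarter note = 12; thirty-second note = 1; whole = 32.
Altogether 5 + 48 + 5 + 32 + 14 + 16 + 32 + 24 + 48 + 12 + 1 + 32 = 269.
269 ÷ 40 = 6 complete bars with 29 left over.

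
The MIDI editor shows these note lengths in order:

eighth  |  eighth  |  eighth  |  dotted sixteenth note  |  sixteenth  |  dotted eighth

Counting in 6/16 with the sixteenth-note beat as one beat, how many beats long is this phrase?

11.5

One sixteenth-note beat = 2 thirty-second notes.
Express everything in thirty-second notes: eighth = 4; eighth = 4; eighth = 4; dotted sixteenth note = 3; sixteenth = 2; dotted eighth = 6.
Sum: 4 + 4 + 4 + 3 + 2 + 6 = 23.
23 ÷ 2 = 11.5 beats.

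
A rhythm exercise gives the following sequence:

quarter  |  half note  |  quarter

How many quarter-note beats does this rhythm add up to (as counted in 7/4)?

One quarter-note beat = 2 eighth notes.
Express everything in eighth notes: quarter = 2; half note = 4; quarter = 2.
Altogether 2 + 4 + 2 = 8.
8 ÷ 2 = 4 beats.

4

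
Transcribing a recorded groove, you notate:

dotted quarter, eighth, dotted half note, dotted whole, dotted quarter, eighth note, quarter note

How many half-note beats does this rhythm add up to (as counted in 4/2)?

One half-note beat = 4 eighth notes.
In eighth notes: dotted quarter = 3; eighth = 1; dotted half note = 6; dotted whole = 12; dotted quarter = 3; eighth note = 1; quarter note = 2.
Altogether 3 + 1 + 6 + 12 + 3 + 1 + 2 = 28.
28 ÷ 4 = 7 beats.

7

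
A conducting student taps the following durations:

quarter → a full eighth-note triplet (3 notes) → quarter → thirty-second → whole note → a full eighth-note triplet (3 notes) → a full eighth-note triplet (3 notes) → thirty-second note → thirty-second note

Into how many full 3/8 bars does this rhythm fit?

One bar of 3/8 = 12 thirty-second notes.
Each duration in thirty-second notes: quarter = 8; a full eighth-note triplet (3 notes) (three triplet eighths span one quarter) = 8; quarter = 8; thirty-second = 1; whole note = 32; a full eighth-note triplet (3 notes) (three triplet eighths span one quarter) = 8; a full eighth-note triplet (3 notes) (three triplet eighths span one quarter) = 8; thirty-second note = 1; thirty-second note = 1.
Sum: 8 + 8 + 8 + 1 + 32 + 8 + 8 + 1 + 1 = 75.
75 ÷ 12 = 6 complete bars with 3 left over.

6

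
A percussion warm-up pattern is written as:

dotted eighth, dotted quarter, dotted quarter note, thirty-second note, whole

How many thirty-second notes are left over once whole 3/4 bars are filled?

One bar of 3/4 = 24 thirty-second notes.
In thirty-second notes: dotted eighth = 6; dotted quarter = 12; dotted quarter note = 12; thirty-second note = 1; whole = 32.
Adding: 6 + 12 + 12 + 1 + 32 = 63.
63 ÷ 24 = 2 complete bars with 15 thirty-second notes remaining.

15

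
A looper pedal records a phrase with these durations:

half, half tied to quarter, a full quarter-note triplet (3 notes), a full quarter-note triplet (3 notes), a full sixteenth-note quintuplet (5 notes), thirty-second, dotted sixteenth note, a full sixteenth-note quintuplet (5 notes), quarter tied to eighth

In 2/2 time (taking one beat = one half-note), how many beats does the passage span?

One half-note beat = 16 thirty-second notes.
Working in thirty-second notes: half = 16; half tied to quarter (half + quarter) = 24; a full quarter-note triplet (3 notes) (three triplet quarters span one half) = 16; a full quarter-note triplet (3 notes) (three triplet quarters span one half) = 16; a full sixteenth-note quintuplet (5 notes) (five quintuplet sixteenths span one quarter) = 8; thirty-second = 1; dotted sixteenth note = 3; a full sixteenth-note quintuplet (5 notes) (five quintuplet sixteenths span one quarter) = 8; quarter tied to eighth (quarter + eighth) = 12.
Sum: 16 + 24 + 16 + 16 + 8 + 1 + 3 + 8 + 12 = 104.
104 ÷ 16 = 6.5 beats.

6.5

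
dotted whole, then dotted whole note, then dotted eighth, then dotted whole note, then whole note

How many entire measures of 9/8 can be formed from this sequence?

5

One bar of 9/8 = 18 sixteenth notes.
Express everything in sixteenth notes: dotted whole = 24; dotted whole note = 24; dotted eighth = 3; dotted whole note = 24; whole note = 16.
Altogether 24 + 24 + 3 + 24 + 16 = 91.
91 ÷ 18 = 5 complete bars with 1 left over.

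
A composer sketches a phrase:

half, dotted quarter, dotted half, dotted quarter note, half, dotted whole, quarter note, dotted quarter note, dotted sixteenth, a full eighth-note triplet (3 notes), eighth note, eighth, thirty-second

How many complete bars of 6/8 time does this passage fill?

7

One bar of 6/8 = 24 thirty-second notes.
Working in thirty-second notes: half = 16; dotted quarter = 12; dotted half = 24; dotted quarter note = 12; half = 16; dotted whole = 48; quarter note = 8; dotted quarter note = 12; dotted sixteenth = 3; a full eighth-note triplet (3 notes) (three triplet eighths span one quarter) = 8; eighth note = 4; eighth = 4; thirty-second = 1.
Total: 16 + 12 + 24 + 12 + 16 + 48 + 8 + 12 + 3 + 8 + 4 + 4 + 1 = 168.
168 ÷ 24 = 7 complete bars with 0 left over.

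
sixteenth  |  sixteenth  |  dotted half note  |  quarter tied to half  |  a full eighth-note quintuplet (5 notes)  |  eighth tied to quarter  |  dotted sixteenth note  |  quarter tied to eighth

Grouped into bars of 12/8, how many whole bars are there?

1

One bar of 12/8 = 48 thirty-second notes.
Each duration in thirty-second notes: sixteenth = 2; sixteenth = 2; dotted half note = 24; quarter tied to half (quarter + half) = 24; a full eighth-note quintuplet (5 notes) (five quintuplet eighths span one half) = 16; eighth tied to quarter (eighth + quarter) = 12; dotted sixteenth note = 3; quarter tied to eighth (quarter + eighth) = 12.
Adding: 2 + 2 + 24 + 24 + 16 + 12 + 3 + 12 = 95.
95 ÷ 48 = 1 complete bar with 47 left over.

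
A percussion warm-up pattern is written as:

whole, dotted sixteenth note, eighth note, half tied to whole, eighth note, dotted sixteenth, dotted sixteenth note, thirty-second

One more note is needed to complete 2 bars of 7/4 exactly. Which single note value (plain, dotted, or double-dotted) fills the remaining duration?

2 bars of 7/4 = 112 thirty-second notes.
Express everything in thirty-second notes: whole = 32; dotted sixteenth note = 3; eighth note = 4; half tied to whole (half + whole) = 48; eighth note = 4; dotted sixteenth = 3; dotted sixteenth note = 3; thirty-second = 1.
Sum: 32 + 3 + 4 + 48 + 4 + 3 + 3 + 1 = 98.
Remaining: 112 − 98 = 14 thirty-second notes, which is a double-dotted quarter note.

double-dotted quarter note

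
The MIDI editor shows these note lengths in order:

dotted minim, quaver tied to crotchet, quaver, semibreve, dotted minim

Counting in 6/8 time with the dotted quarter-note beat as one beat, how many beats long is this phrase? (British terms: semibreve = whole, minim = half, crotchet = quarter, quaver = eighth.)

One dotted quarter-note beat = 3 eighth notes.
Each duration in eighth notes: dotted minim = 6; quaver tied to crotchet (quaver + crotchet) = 3; quaver = 1; semibreve = 8; dotted minim = 6.
Altogether 6 + 3 + 1 + 8 + 6 = 24.
24 ÷ 3 = 8 beats.

8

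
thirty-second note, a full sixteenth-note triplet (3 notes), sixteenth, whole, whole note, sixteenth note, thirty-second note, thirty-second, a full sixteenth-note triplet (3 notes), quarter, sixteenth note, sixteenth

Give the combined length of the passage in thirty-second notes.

91

Convert each value to thirty-second notes: thirty-second note = 1; a full sixteenth-note triplet (3 notes) (three triplet sixteenths span one eighth) = 4; sixteenth = 2; whole = 32; whole note = 32; sixteenth note = 2; thirty-second note = 1; thirty-second = 1; a full sixteenth-note triplet (3 notes) (three triplet sixteenths span one eighth) = 4; quarter = 8; sixteenth note = 2; sixteenth = 2.
Total: 1 + 4 + 2 + 32 + 32 + 2 + 1 + 1 + 4 + 8 + 2 + 2 = 91 thirty-second notes.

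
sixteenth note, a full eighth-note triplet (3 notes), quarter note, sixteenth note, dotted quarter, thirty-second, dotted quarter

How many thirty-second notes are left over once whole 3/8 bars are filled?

9

One bar of 3/8 = 12 thirty-second notes.
Express everything in thirty-second notes: sixteenth note = 2; a full eighth-note triplet (3 notes) (three triplet eighths span one quarter) = 8; quarter note = 8; sixteenth note = 2; dotted quarter = 12; thirty-second = 1; dotted quarter = 12.
Altogether 2 + 8 + 8 + 2 + 12 + 1 + 12 = 45.
45 ÷ 12 = 3 complete bars with 9 thirty-second notes remaining.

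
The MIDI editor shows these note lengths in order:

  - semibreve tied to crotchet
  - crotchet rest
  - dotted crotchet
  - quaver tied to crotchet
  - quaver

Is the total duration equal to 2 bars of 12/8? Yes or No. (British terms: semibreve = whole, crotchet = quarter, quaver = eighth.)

No

One bar of 12/8 = 12 eighth notes, so 2 bars = 24.
Each duration in eighth notes: semibreve tied to crotchet (semibreve + crotchet) = 10; crotchet rest = 2; dotted crotchet = 3; quaver tied to crotchet (quaver + crotchet) = 3; quaver = 1.
Altogether 10 + 2 + 3 + 3 + 1 = 19.
19 falls short of 24, so the answer is No.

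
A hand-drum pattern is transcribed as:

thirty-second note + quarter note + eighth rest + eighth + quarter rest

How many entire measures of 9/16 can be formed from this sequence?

One bar of 9/16 = 18 thirty-second notes.
In thirty-second notes: thirty-second note = 1; quarter note = 8; eighth rest = 4; eighth = 4; quarter rest = 8.
Total: 1 + 8 + 4 + 4 + 8 = 25.
25 ÷ 18 = 1 complete bar with 7 left over.

1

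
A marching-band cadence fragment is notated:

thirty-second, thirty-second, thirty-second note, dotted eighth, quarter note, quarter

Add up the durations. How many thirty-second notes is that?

Each duration in thirty-second notes: thirty-second = 1; thirty-second = 1; thirty-second note = 1; dotted eighth = 6; quarter note = 8; quarter = 8.
Sum: 1 + 1 + 1 + 6 + 8 + 8 = 25 thirty-second notes.

25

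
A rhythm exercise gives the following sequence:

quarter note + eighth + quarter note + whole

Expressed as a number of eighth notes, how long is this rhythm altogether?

13

In eighth notes: quarter note = 2; eighth = 1; quarter note = 2; whole = 8.
Altogether 2 + 1 + 2 + 8 = 13 eighth notes.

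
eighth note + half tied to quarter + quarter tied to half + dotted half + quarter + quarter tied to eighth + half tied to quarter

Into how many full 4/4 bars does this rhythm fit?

3

One bar of 4/4 = 8 eighth notes.
Convert each value to eighth notes: eighth note = 1; half tied to quarter (half + quarter) = 6; quarter tied to half (quarter + half) = 6; dotted half = 6; quarter = 2; quarter tied to eighth (quarter + eighth) = 3; half tied to quarter (half + quarter) = 6.
Altogether 1 + 6 + 6 + 6 + 2 + 3 + 6 = 30.
30 ÷ 8 = 3 complete bars with 6 left over.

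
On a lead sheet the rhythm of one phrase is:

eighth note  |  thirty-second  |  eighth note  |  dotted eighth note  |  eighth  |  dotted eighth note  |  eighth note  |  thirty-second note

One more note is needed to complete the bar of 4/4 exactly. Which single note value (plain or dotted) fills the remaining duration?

The bar of 4/4 = 32 thirty-second notes.
Working in thirty-second notes: eighth note = 4; thirty-second = 1; eighth note = 4; dotted eighth note = 6; eighth = 4; dotted eighth note = 6; eighth note = 4; thirty-second note = 1.
Total: 4 + 1 + 4 + 6 + 4 + 6 + 4 + 1 = 30.
Remaining: 32 − 30 = 2 thirty-second notes, which is a sixteenth note.

sixteenth note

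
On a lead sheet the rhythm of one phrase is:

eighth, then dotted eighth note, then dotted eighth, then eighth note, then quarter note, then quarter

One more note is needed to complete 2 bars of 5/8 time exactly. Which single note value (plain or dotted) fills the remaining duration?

2 bars of 5/8 = 20 sixteenth notes.
Convert each value to sixteenth notes: eighth = 2; dotted eighth note = 3; dotted eighth = 3; eighth note = 2; quarter note = 4; quarter = 4.
Total: 2 + 3 + 3 + 2 + 4 + 4 = 18.
Remaining: 20 − 18 = 2 sixteenth notes, which is a eighth note.

eighth note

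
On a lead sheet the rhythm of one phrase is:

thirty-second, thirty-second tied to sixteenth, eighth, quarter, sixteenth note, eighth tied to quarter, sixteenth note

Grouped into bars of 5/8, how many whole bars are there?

One bar of 5/8 = 20 thirty-second notes.
Express everything in thirty-second notes: thirty-second = 1; thirty-second tied to sixteenth (thirty-second + sixteenth) = 3; eighth = 4; quarter = 8; sixteenth note = 2; eighth tied to quarter (eighth + quarter) = 12; sixteenth note = 2.
Adding: 1 + 3 + 4 + 8 + 2 + 12 + 2 = 32.
32 ÷ 20 = 1 complete bar with 12 left over.

1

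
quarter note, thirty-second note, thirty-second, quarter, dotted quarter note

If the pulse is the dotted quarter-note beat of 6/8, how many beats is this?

One dotted quarter-note beat = 12 thirty-second notes.
Each duration in thirty-second notes: quarter note = 8; thirty-second note = 1; thirty-second = 1; quarter = 8; dotted quarter note = 12.
Altogether 8 + 1 + 1 + 8 + 12 = 30.
30 ÷ 12 = 2.5 beats.

2.5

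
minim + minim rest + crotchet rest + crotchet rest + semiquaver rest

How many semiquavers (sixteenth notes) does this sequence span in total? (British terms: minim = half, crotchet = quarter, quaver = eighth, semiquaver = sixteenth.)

25

Convert each value to sixteenth notes: minim = 8; minim rest = 8; crotchet rest = 4; crotchet rest = 4; semiquaver rest = 1.
Total: 8 + 8 + 4 + 4 + 1 = 25 sixteenth notes.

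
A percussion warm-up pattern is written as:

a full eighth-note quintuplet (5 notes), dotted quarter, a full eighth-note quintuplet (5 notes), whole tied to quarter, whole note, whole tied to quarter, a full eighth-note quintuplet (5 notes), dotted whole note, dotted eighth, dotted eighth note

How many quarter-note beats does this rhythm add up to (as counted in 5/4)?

29

One quarter-note beat = 4 sixteenth notes.
Each duration in sixteenth notes: a full eighth-note quintuplet (5 notes) (five quintuplet eighths span one half) = 8; dotted quarter = 6; a full eighth-note quintuplet (5 notes) (five quintuplet eighths span one half) = 8; whole tied to quarter (whole + quarter) = 20; whole note = 16; whole tied to quarter (whole + quarter) = 20; a full eighth-note quintuplet (5 notes) (five quintuplet eighths span one half) = 8; dotted whole note = 24; dotted eighth = 3; dotted eighth note = 3.
Adding: 8 + 6 + 8 + 20 + 16 + 20 + 8 + 24 + 3 + 3 = 116.
116 ÷ 4 = 29 beats.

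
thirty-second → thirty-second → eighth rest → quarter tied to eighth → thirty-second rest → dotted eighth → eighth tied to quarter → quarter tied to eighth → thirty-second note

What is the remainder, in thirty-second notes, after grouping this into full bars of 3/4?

One bar of 3/4 = 24 thirty-second notes.
Convert each value to thirty-second notes: thirty-second = 1; thirty-second = 1; eighth rest = 4; quarter tied to eighth (quarter + eighth) = 12; thirty-second rest = 1; dotted eighth = 6; eighth tied to quarter (eighth + quarter) = 12; quarter tied to eighth (quarter + eighth) = 12; thirty-second note = 1.
Altogether 1 + 1 + 4 + 12 + 1 + 6 + 12 + 12 + 1 = 50.
50 ÷ 24 = 2 complete bars with 2 thirty-second notes remaining.

2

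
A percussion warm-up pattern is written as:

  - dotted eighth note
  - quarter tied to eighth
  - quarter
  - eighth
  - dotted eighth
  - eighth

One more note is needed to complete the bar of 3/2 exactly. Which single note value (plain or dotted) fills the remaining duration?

The bar of 3/2 = 24 sixteenth notes.
Express everything in sixteenth notes: dotted eighth note = 3; quarter tied to eighth (quarter + eighth) = 6; quarter = 4; eighth = 2; dotted eighth = 3; eighth = 2.
Adding: 3 + 6 + 4 + 2 + 3 + 2 = 20.
Remaining: 24 − 20 = 4 sixteenth notes, which is a quarter note.

quarter note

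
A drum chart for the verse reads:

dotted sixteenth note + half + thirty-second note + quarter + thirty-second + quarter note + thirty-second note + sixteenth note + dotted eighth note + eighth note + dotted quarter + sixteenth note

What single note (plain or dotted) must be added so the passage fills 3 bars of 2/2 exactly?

3 bars of 2/2 = 96 thirty-second notes.
Working in thirty-second notes: dotted sixteenth note = 3; half = 16; thirty-second note = 1; quarter = 8; thirty-second = 1; quarter note = 8; thirty-second note = 1; sixteenth note = 2; dotted eighth note = 6; eighth note = 4; dotted quarter = 12; sixteenth note = 2.
Sum: 3 + 16 + 1 + 8 + 1 + 8 + 1 + 2 + 6 + 4 + 12 + 2 = 64.
Remaining: 96 − 64 = 32 thirty-second notes, which is a whole note.

whole note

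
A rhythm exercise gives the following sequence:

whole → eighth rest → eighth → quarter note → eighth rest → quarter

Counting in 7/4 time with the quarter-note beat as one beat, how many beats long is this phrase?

One quarter-note beat = 2 eighth notes.
Express everything in eighth notes: whole = 8; eighth rest = 1; eighth = 1; quarter note = 2; eighth rest = 1; quarter = 2.
Adding: 8 + 1 + 1 + 2 + 1 + 2 = 15.
15 ÷ 2 = 7.5 beats.

7.5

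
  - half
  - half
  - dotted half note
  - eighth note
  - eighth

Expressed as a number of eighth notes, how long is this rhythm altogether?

In eighth notes: half = 4; half = 4; dotted half note = 6; eighth note = 1; eighth = 1.
Total: 4 + 4 + 6 + 1 + 1 = 16 eighth notes.

16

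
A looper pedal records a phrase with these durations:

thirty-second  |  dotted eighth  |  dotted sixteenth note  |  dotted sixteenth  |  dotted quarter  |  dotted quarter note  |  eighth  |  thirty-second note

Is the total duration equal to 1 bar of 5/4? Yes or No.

One bar of 5/4 = 40 thirty-second notes.
In thirty-second notes: thirty-second = 1; dotted eighth = 6; dotted sixteenth note = 3; dotted sixteenth = 3; dotted quarter = 12; dotted quarter note = 12; eighth = 4; thirty-second note = 1.
Altogether 1 + 6 + 3 + 3 + 12 + 12 + 4 + 1 = 42.
42 exceeds 40, so the answer is No.

No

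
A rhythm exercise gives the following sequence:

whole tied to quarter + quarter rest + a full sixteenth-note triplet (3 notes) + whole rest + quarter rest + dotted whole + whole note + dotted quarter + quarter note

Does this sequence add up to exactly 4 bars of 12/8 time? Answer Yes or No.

Yes

One bar of 12/8 = 12 eighth notes, so 4 bars = 48.
Each duration in eighth notes: whole tied to quarter (whole + quarter) = 10; quarter rest = 2; a full sixteenth-note triplet (3 notes) (three triplet sixteenths span one eighth) = 1; whole rest = 8; quarter rest = 2; dotted whole = 12; whole note = 8; dotted quarter = 3; quarter note = 2.
Altogether 10 + 2 + 1 + 8 + 2 + 12 + 8 + 3 + 2 = 48.
48 equals 48, so the answer is Yes.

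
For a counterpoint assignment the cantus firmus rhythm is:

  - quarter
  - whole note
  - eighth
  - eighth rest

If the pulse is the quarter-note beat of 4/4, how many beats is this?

One quarter-note beat = 2 eighth notes.
Express everything in eighth notes: quarter = 2; whole note = 8; eighth = 1; eighth rest = 1.
Sum: 2 + 8 + 1 + 1 = 12.
12 ÷ 2 = 6 beats.

6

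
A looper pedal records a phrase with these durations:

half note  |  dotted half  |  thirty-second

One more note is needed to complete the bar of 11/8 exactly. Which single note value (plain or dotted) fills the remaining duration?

dotted sixteenth note

The bar of 11/8 = 44 thirty-second notes.
In thirty-second notes: half note = 16; dotted half = 24; thirty-second = 1.
Sum: 16 + 24 + 1 = 41.
Remaining: 44 − 41 = 3 thirty-second notes, which is a dotted sixteenth note.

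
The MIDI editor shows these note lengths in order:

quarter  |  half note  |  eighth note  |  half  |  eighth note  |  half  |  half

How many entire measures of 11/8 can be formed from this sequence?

1

One bar of 11/8 = 11 eighth notes.
In eighth notes: quarter = 2; half note = 4; eighth note = 1; half = 4; eighth note = 1; half = 4; half = 4.
Adding: 2 + 4 + 1 + 4 + 1 + 4 + 4 = 20.
20 ÷ 11 = 1 complete bar with 9 left over.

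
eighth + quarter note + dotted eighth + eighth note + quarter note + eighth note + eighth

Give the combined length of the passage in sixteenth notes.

Each duration in sixteenth notes: eighth = 2; quarter note = 4; dotted eighth = 3; eighth note = 2; quarter note = 4; eighth note = 2; eighth = 2.
Total: 2 + 4 + 3 + 2 + 4 + 2 + 2 = 19 sixteenth notes.

19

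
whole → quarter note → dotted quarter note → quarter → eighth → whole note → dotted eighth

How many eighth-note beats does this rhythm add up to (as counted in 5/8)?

One eighth-note beat = 2 sixteenth notes.
Each duration in sixteenth notes: whole = 16; quarter note = 4; dotted quarter note = 6; quarter = 4; eighth = 2; whole note = 16; dotted eighth = 3.
Adding: 16 + 4 + 6 + 4 + 2 + 16 + 3 = 51.
51 ÷ 2 = 25.5 beats.

25.5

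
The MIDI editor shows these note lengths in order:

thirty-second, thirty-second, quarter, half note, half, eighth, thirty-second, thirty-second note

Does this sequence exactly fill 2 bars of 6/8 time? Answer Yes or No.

Yes

One bar of 6/8 = 24 thirty-second notes, so 2 bars = 48.
Each duration in thirty-second notes: thirty-second = 1; thirty-second = 1; quarter = 8; half note = 16; half = 16; eighth = 4; thirty-second = 1; thirty-second note = 1.
Adding: 1 + 1 + 8 + 16 + 16 + 4 + 1 + 1 = 48.
48 equals 48, so the answer is Yes.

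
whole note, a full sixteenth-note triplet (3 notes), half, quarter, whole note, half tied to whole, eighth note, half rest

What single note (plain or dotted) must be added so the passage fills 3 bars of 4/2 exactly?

3 bars of 4/2 = 48 eighth notes.
Express everything in eighth notes: whole note = 8; a full sixteenth-note triplet (3 notes) (three triplet sixteenths span one eighth) = 1; half = 4; quarter = 2; whole note = 8; half tied to whole (half + whole) = 12; eighth note = 1; half rest = 4.
Adding: 8 + 1 + 4 + 2 + 8 + 12 + 1 + 4 = 40.
Remaining: 48 − 40 = 8 eighth notes, which is a whole note.

whole note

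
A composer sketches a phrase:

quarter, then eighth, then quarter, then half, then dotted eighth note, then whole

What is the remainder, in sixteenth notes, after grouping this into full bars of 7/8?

One bar of 7/8 = 14 sixteenth notes.
Working in sixteenth notes: quarter = 4; eighth = 2; quarter = 4; half = 8; dotted eighth note = 3; whole = 16.
Total: 4 + 2 + 4 + 8 + 3 + 16 = 37.
37 ÷ 14 = 2 complete bars with 9 sixteenth notes remaining.

9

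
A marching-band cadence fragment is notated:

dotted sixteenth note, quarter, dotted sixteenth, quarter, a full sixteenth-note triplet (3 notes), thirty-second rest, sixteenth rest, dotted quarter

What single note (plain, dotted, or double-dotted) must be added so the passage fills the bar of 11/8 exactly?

dotted sixteenth note

The bar of 11/8 = 44 thirty-second notes.
Convert each value to thirty-second notes: dotted sixteenth note = 3; quarter = 8; dotted sixteenth = 3; quarter = 8; a full sixteenth-note triplet (3 notes) (three triplet sixteenths span one eighth) = 4; thirty-second rest = 1; sixteenth rest = 2; dotted quarter = 12.
Sum: 3 + 8 + 3 + 8 + 4 + 1 + 2 + 12 = 41.
Remaining: 44 − 41 = 3 thirty-second notes, which is a dotted sixteenth note.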